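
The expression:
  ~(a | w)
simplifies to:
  ~a & ~w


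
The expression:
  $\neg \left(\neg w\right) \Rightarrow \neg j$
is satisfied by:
  {w: False, j: False}
  {j: True, w: False}
  {w: True, j: False}


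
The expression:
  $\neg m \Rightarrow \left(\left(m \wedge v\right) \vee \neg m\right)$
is always true.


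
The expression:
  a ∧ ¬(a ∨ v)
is never true.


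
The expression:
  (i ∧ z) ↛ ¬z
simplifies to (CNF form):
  i ∧ z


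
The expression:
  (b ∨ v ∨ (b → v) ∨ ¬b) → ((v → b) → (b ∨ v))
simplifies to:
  b ∨ v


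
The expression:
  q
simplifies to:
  q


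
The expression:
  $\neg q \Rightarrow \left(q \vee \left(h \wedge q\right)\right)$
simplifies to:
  $q$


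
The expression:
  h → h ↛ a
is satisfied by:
  {h: False, a: False}
  {a: True, h: False}
  {h: True, a: False}


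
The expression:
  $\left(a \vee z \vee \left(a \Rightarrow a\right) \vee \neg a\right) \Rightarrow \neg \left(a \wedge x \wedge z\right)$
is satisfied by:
  {x: False, z: False, a: False}
  {a: True, x: False, z: False}
  {z: True, x: False, a: False}
  {a: True, z: True, x: False}
  {x: True, a: False, z: False}
  {a: True, x: True, z: False}
  {z: True, x: True, a: False}


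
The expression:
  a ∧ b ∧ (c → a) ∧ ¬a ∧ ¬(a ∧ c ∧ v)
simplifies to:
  False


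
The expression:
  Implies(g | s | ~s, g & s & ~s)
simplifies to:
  False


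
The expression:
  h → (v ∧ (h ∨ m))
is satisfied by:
  {v: True, h: False}
  {h: False, v: False}
  {h: True, v: True}


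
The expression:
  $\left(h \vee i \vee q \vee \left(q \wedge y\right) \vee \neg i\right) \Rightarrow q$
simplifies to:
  $q$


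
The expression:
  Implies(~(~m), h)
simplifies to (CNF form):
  h | ~m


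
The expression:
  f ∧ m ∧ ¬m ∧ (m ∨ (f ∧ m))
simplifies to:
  False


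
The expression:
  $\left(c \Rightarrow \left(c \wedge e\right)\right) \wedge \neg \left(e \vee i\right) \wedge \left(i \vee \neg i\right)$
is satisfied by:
  {i: False, e: False, c: False}


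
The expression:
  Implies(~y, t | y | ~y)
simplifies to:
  True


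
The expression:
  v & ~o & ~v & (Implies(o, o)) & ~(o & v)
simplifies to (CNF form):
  False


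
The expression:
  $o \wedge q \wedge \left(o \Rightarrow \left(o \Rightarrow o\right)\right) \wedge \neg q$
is never true.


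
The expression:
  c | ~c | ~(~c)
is always true.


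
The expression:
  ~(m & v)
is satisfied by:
  {m: False, v: False}
  {v: True, m: False}
  {m: True, v: False}


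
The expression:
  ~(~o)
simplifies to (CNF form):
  o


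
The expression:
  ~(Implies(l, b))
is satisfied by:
  {l: True, b: False}


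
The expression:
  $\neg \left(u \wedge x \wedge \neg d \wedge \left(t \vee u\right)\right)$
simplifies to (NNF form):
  $d \vee \neg u \vee \neg x$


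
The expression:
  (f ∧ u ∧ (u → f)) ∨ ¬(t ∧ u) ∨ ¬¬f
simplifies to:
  f ∨ ¬t ∨ ¬u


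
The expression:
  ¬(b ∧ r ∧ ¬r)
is always true.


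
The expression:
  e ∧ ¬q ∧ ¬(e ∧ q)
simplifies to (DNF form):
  e ∧ ¬q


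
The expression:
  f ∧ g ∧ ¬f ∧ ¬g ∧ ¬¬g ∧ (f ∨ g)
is never true.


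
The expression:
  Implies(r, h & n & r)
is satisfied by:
  {h: True, n: True, r: False}
  {h: True, n: False, r: False}
  {n: True, h: False, r: False}
  {h: False, n: False, r: False}
  {r: True, h: True, n: True}


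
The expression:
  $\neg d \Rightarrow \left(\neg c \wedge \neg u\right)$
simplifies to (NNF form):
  $d \vee \left(\neg c \wedge \neg u\right)$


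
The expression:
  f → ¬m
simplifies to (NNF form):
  ¬f ∨ ¬m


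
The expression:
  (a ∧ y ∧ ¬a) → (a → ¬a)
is always true.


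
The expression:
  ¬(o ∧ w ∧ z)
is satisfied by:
  {w: False, z: False, o: False}
  {o: True, w: False, z: False}
  {z: True, w: False, o: False}
  {o: True, z: True, w: False}
  {w: True, o: False, z: False}
  {o: True, w: True, z: False}
  {z: True, w: True, o: False}


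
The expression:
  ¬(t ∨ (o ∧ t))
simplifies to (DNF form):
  ¬t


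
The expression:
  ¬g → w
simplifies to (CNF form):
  g ∨ w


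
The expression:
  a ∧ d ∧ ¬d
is never true.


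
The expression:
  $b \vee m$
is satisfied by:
  {b: True, m: True}
  {b: True, m: False}
  {m: True, b: False}


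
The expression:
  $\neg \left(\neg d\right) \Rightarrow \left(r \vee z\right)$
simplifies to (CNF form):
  $r \vee z \vee \neg d$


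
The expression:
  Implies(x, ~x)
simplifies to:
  ~x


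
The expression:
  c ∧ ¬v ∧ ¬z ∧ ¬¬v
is never true.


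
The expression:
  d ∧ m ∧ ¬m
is never true.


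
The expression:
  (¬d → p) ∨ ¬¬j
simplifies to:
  d ∨ j ∨ p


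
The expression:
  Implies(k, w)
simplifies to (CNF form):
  w | ~k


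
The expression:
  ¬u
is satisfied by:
  {u: False}


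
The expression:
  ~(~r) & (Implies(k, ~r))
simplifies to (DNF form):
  r & ~k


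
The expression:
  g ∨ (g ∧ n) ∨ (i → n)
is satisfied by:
  {n: True, g: True, i: False}
  {n: True, g: False, i: False}
  {g: True, n: False, i: False}
  {n: False, g: False, i: False}
  {n: True, i: True, g: True}
  {n: True, i: True, g: False}
  {i: True, g: True, n: False}


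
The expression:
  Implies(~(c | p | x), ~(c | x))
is always true.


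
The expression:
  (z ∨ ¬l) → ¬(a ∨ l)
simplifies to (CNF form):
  (l ∨ ¬a) ∧ (l ∨ ¬l) ∧ (¬a ∨ ¬z) ∧ (¬l ∨ ¬z)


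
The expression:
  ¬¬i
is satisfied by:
  {i: True}


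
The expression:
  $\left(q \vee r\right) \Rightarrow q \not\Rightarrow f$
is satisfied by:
  {r: False, f: False, q: False}
  {q: True, r: False, f: False}
  {f: True, r: False, q: False}
  {q: True, r: True, f: False}


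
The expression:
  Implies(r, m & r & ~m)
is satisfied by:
  {r: False}


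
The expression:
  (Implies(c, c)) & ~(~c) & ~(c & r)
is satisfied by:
  {c: True, r: False}


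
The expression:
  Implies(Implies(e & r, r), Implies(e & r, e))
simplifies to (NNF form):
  True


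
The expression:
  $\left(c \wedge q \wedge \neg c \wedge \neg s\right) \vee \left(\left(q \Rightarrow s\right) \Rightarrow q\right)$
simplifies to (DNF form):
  $q$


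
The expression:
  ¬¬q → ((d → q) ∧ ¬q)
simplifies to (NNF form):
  ¬q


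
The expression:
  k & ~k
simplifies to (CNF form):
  False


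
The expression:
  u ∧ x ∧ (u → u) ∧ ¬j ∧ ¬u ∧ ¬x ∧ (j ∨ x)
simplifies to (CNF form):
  False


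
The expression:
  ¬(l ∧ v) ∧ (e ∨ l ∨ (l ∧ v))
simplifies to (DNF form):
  (e ∧ ¬l) ∨ (l ∧ ¬v)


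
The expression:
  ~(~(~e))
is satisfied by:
  {e: False}


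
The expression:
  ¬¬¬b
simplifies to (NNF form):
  ¬b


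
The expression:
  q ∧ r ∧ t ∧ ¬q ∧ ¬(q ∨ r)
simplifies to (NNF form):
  False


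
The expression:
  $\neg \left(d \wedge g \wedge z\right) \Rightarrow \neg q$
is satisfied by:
  {g: True, z: True, d: True, q: False}
  {g: True, z: True, d: False, q: False}
  {g: True, d: True, z: False, q: False}
  {g: True, d: False, z: False, q: False}
  {z: True, d: True, g: False, q: False}
  {z: True, d: False, g: False, q: False}
  {d: True, g: False, z: False, q: False}
  {d: False, g: False, z: False, q: False}
  {q: True, g: True, z: True, d: True}


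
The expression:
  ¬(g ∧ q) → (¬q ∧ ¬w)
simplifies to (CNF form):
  (g ∨ ¬q) ∧ (g ∨ ¬w) ∧ (q ∨ ¬q) ∧ (q ∨ ¬w)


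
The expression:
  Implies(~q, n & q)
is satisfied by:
  {q: True}


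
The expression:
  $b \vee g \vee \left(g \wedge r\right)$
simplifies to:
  $b \vee g$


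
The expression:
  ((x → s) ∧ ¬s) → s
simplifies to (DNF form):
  s ∨ x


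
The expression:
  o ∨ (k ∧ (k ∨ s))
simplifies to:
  k ∨ o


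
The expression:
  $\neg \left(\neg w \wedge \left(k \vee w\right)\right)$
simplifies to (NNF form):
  $w \vee \neg k$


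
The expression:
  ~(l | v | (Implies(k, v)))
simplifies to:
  k & ~l & ~v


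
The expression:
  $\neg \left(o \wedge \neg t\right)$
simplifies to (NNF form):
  $t \vee \neg o$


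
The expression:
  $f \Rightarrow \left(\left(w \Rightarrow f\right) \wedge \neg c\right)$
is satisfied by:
  {c: False, f: False}
  {f: True, c: False}
  {c: True, f: False}


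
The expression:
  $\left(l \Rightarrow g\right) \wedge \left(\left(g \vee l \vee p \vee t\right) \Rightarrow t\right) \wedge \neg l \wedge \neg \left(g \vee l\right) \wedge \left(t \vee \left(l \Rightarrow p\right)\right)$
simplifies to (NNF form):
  $\neg g \wedge \neg l \wedge \left(t \vee \neg p\right)$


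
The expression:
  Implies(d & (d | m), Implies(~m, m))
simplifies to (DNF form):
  m | ~d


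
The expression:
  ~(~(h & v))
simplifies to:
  h & v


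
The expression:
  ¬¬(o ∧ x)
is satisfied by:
  {x: True, o: True}


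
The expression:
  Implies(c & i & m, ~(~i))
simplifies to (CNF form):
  True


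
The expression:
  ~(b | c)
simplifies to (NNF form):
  ~b & ~c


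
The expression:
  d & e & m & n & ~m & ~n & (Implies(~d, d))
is never true.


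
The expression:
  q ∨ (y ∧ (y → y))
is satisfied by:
  {y: True, q: True}
  {y: True, q: False}
  {q: True, y: False}


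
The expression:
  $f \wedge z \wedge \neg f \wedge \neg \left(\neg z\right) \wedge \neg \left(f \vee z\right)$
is never true.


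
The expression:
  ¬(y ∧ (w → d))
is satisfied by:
  {w: True, d: False, y: False}
  {d: False, y: False, w: False}
  {w: True, d: True, y: False}
  {d: True, w: False, y: False}
  {y: True, w: True, d: False}


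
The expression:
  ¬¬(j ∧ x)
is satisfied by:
  {j: True, x: True}


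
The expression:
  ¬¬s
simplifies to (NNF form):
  s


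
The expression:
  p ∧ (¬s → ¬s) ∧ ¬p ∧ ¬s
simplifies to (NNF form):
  False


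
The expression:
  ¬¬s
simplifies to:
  s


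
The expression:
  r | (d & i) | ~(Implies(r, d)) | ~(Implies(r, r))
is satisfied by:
  {r: True, d: True, i: True}
  {r: True, d: True, i: False}
  {r: True, i: True, d: False}
  {r: True, i: False, d: False}
  {d: True, i: True, r: False}


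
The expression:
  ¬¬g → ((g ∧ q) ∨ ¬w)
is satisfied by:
  {q: True, w: False, g: False}
  {w: False, g: False, q: False}
  {g: True, q: True, w: False}
  {g: True, w: False, q: False}
  {q: True, w: True, g: False}
  {w: True, q: False, g: False}
  {g: True, w: True, q: True}


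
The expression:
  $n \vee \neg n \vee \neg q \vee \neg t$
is always true.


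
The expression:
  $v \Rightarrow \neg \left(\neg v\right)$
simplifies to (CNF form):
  $\text{True}$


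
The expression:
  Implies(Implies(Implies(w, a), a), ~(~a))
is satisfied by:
  {a: True, w: False}
  {w: False, a: False}
  {w: True, a: True}


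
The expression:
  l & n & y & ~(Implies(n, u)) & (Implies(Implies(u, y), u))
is never true.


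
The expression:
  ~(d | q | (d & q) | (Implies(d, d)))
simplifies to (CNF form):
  False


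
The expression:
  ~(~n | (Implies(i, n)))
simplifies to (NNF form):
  False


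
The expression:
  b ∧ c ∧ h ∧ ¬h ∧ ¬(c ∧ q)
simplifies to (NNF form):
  False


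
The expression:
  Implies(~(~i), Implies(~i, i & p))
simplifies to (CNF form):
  True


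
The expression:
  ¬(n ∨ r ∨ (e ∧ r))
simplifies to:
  ¬n ∧ ¬r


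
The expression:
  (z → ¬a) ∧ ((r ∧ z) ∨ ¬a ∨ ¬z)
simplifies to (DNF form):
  ¬a ∨ ¬z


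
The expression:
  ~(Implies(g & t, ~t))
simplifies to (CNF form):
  g & t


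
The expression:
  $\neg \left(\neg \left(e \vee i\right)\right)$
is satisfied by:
  {i: True, e: True}
  {i: True, e: False}
  {e: True, i: False}


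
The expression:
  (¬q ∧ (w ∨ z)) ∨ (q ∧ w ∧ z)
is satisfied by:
  {z: True, w: True, q: False}
  {z: True, q: False, w: False}
  {w: True, q: False, z: False}
  {z: True, w: True, q: True}


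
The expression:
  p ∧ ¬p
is never true.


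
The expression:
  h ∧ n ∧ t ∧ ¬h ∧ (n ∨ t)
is never true.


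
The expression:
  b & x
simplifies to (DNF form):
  b & x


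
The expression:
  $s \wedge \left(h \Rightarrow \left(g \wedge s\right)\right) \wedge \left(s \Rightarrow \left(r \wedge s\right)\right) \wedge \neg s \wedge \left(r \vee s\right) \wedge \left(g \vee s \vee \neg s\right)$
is never true.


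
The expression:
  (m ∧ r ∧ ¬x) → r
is always true.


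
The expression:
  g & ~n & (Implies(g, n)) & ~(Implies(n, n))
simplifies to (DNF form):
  False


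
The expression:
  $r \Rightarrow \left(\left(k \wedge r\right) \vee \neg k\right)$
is always true.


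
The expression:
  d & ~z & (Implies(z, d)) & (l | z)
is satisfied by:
  {d: True, l: True, z: False}


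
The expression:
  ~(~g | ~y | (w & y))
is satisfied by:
  {g: True, y: True, w: False}


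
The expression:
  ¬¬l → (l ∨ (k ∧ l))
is always true.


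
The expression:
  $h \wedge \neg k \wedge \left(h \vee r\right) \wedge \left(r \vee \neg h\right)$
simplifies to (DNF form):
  $h \wedge r \wedge \neg k$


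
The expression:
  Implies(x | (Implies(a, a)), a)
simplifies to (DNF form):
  a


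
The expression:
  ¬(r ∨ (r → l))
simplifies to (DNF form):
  False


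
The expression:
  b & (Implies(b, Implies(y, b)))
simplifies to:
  b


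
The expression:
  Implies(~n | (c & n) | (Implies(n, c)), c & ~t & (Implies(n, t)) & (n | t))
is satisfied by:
  {n: True, c: False}


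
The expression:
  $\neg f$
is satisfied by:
  {f: False}


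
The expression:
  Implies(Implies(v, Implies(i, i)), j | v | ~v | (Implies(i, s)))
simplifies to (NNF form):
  True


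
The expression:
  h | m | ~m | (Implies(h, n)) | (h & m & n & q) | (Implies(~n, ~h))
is always true.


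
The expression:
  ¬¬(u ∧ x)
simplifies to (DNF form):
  u ∧ x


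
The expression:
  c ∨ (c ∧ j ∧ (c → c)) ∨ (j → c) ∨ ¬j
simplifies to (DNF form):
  c ∨ ¬j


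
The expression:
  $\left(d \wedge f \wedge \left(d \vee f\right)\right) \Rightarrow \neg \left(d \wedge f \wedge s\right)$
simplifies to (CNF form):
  $\neg d \vee \neg f \vee \neg s$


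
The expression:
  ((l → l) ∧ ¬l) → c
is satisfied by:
  {c: True, l: True}
  {c: True, l: False}
  {l: True, c: False}


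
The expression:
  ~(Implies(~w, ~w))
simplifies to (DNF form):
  False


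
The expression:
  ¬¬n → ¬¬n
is always true.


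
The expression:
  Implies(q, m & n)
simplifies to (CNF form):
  (m | ~q) & (n | ~q)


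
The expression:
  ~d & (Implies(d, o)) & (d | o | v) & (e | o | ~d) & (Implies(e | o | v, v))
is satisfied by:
  {v: True, d: False}


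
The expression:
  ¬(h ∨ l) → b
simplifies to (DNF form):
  b ∨ h ∨ l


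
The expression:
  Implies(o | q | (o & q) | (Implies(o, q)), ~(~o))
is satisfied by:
  {o: True}


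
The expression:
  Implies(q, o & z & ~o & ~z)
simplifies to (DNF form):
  ~q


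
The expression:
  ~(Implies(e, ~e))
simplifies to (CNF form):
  e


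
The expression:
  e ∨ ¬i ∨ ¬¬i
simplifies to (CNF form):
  True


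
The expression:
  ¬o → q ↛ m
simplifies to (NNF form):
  o ∨ (q ∧ ¬m)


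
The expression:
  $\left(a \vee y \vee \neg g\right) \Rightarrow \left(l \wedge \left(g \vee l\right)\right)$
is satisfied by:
  {l: True, g: True, y: False, a: False}
  {l: True, y: False, a: False, g: False}
  {l: True, g: True, a: True, y: False}
  {l: True, a: True, y: False, g: False}
  {l: True, g: True, y: True, a: False}
  {l: True, y: True, a: False, g: False}
  {l: True, g: True, a: True, y: True}
  {l: True, a: True, y: True, g: False}
  {g: True, y: False, a: False, l: False}


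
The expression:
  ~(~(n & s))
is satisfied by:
  {s: True, n: True}


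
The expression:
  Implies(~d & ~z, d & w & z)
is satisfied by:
  {d: True, z: True}
  {d: True, z: False}
  {z: True, d: False}


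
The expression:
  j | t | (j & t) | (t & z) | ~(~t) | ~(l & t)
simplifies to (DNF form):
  True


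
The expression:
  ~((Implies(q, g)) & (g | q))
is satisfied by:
  {g: False}


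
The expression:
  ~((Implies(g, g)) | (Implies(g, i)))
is never true.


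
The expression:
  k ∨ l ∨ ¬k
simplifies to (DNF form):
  True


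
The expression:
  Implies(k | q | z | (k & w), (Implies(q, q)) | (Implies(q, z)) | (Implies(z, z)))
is always true.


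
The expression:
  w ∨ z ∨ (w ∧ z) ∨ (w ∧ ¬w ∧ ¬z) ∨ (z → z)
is always true.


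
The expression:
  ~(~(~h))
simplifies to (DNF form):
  ~h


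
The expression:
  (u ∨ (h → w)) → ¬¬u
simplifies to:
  u ∨ (h ∧ ¬w)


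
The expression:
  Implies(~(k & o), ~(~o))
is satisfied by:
  {o: True}


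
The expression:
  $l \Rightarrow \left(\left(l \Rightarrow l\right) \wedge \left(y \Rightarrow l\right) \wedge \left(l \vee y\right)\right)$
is always true.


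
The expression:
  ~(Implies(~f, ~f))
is never true.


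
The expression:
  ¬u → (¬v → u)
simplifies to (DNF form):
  u ∨ v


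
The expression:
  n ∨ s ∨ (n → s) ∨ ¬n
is always true.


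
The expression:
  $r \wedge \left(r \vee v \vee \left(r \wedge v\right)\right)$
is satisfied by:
  {r: True}


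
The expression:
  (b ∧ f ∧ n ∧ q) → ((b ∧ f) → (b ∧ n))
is always true.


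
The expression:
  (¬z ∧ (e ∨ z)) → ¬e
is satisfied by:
  {z: True, e: False}
  {e: False, z: False}
  {e: True, z: True}


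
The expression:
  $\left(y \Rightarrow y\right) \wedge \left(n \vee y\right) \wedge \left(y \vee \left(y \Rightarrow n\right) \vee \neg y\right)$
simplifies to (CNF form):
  $n \vee y$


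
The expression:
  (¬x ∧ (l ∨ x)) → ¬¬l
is always true.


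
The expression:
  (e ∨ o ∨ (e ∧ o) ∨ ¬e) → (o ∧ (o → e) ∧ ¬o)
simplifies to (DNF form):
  False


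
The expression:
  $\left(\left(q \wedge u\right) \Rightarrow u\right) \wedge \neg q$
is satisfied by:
  {q: False}


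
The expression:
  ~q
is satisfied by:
  {q: False}


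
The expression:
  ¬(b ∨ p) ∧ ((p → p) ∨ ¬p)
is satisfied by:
  {p: False, b: False}


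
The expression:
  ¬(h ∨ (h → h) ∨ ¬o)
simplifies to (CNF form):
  False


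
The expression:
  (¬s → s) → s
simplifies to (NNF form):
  True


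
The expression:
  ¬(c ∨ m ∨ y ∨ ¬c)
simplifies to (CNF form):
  False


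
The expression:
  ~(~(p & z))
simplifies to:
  p & z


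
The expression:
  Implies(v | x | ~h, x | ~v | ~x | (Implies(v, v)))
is always true.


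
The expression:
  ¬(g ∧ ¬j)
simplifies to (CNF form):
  j ∨ ¬g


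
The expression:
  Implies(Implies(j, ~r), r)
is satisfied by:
  {r: True}


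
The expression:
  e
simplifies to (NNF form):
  e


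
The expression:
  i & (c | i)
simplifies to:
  i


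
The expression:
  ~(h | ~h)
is never true.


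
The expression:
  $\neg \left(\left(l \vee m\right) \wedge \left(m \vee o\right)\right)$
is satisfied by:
  {l: False, m: False, o: False}
  {o: True, l: False, m: False}
  {l: True, o: False, m: False}


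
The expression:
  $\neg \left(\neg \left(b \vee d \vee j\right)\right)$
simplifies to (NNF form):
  $b \vee d \vee j$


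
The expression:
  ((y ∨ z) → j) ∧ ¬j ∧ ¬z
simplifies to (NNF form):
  ¬j ∧ ¬y ∧ ¬z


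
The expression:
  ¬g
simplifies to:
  ¬g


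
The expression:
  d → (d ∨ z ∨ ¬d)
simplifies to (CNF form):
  True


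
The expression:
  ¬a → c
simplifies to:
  a ∨ c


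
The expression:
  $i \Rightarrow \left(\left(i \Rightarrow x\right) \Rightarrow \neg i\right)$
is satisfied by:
  {x: False, i: False}
  {i: True, x: False}
  {x: True, i: False}


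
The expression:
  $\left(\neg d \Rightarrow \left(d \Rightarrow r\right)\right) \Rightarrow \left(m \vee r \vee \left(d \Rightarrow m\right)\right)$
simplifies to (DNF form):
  $m \vee r \vee \neg d$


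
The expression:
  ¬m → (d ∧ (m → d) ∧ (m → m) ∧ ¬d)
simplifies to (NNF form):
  m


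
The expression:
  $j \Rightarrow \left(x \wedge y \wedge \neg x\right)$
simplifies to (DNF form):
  $\neg j$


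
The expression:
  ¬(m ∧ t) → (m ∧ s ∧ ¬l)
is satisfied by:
  {m: True, t: True, s: True, l: False}
  {m: True, t: True, s: False, l: False}
  {m: True, t: True, l: True, s: True}
  {m: True, t: True, l: True, s: False}
  {m: True, s: True, l: False, t: False}


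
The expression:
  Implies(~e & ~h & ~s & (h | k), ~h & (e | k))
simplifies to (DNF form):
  True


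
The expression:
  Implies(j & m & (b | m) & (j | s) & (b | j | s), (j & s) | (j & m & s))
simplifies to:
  s | ~j | ~m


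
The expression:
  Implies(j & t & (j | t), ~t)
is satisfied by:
  {t: False, j: False}
  {j: True, t: False}
  {t: True, j: False}


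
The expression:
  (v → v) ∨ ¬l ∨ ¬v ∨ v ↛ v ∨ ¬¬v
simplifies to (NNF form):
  True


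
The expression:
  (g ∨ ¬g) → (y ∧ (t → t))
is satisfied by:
  {y: True}


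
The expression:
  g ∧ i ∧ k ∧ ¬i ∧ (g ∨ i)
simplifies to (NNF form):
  False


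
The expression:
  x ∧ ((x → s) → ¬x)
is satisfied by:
  {x: True, s: False}


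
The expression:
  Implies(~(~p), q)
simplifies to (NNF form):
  q | ~p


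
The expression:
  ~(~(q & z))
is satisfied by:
  {z: True, q: True}


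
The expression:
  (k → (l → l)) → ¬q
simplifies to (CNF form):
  ¬q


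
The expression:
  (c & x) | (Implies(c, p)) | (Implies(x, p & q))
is always true.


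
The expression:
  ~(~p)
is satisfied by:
  {p: True}


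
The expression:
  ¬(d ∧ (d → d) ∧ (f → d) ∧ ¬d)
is always true.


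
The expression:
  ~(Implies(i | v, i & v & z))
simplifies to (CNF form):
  (i | v) & (v | ~v) & (i | v | ~i) & (i | v | ~z) & (i | ~i | ~z) & (v | ~i | ~v) & (v | ~v | ~z) & (~i | ~v | ~z)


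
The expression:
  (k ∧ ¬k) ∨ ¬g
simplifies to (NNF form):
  ¬g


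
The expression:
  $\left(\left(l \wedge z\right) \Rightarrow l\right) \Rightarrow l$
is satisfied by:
  {l: True}


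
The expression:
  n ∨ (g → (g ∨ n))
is always true.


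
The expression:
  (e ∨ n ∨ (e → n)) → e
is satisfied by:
  {e: True}


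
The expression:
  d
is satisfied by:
  {d: True}


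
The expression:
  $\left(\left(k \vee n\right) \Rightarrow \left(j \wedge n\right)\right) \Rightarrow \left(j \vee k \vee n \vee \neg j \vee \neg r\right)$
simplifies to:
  $\text{True}$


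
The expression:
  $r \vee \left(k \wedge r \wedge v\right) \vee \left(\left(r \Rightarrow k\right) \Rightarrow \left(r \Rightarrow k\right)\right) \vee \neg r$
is always true.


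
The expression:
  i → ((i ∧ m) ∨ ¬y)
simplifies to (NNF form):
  m ∨ ¬i ∨ ¬y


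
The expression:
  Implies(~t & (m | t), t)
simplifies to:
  t | ~m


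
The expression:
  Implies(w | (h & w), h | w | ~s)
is always true.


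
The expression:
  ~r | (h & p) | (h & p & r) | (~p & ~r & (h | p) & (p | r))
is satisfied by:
  {h: True, p: True, r: False}
  {h: True, p: False, r: False}
  {p: True, h: False, r: False}
  {h: False, p: False, r: False}
  {r: True, h: True, p: True}


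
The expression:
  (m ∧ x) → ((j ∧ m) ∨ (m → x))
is always true.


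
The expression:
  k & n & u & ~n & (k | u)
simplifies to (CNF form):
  False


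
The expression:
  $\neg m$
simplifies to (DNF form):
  $\neg m$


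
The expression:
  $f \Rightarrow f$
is always true.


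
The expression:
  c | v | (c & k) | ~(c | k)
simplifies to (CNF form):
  c | v | ~k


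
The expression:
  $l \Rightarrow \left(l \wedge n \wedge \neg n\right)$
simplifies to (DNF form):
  $\neg l$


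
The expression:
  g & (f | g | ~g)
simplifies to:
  g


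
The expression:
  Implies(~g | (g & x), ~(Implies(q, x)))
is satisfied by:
  {q: True, g: True, x: False}
  {q: True, x: False, g: False}
  {g: True, x: False, q: False}


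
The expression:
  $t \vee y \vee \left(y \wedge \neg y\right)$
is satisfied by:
  {y: True, t: True}
  {y: True, t: False}
  {t: True, y: False}


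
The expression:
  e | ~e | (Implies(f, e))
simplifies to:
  True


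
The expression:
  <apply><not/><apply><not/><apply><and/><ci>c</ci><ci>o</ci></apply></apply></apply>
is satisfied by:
  {c: True, o: True}


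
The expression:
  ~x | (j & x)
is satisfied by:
  {j: True, x: False}
  {x: False, j: False}
  {x: True, j: True}


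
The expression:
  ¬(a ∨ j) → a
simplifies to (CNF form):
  a ∨ j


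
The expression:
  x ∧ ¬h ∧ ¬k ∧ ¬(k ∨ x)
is never true.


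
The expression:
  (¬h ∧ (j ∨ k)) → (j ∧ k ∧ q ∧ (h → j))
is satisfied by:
  {q: True, h: True, k: False, j: False}
  {h: True, q: False, k: False, j: False}
  {j: True, q: True, h: True, k: False}
  {j: True, h: True, q: False, k: False}
  {q: True, h: True, k: True, j: False}
  {h: True, k: True, j: False, q: False}
  {j: True, h: True, k: True, q: True}
  {j: True, h: True, k: True, q: False}
  {q: True, j: False, k: False, h: False}
  {j: False, k: False, h: False, q: False}
  {j: True, q: True, k: True, h: False}


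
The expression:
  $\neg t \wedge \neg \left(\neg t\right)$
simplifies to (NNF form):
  $\text{False}$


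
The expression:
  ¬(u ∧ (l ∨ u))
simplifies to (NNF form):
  ¬u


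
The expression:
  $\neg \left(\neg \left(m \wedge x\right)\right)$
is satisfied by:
  {m: True, x: True}


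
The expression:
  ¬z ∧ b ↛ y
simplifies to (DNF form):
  b ∧ ¬y ∧ ¬z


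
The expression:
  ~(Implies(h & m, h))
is never true.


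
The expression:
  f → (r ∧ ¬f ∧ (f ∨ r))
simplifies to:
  ¬f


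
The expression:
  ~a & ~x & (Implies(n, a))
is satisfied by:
  {n: False, x: False, a: False}


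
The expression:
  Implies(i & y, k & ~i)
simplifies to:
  ~i | ~y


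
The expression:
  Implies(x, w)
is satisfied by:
  {w: True, x: False}
  {x: False, w: False}
  {x: True, w: True}


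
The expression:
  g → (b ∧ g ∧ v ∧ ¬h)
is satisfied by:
  {b: True, v: True, g: False, h: False}
  {b: True, v: False, g: False, h: False}
  {v: True, h: False, b: False, g: False}
  {h: False, v: False, b: False, g: False}
  {h: True, b: True, v: True, g: False}
  {h: True, b: True, v: False, g: False}
  {h: True, v: True, b: False, g: False}
  {h: True, v: False, b: False, g: False}
  {g: True, b: True, v: True, h: False}


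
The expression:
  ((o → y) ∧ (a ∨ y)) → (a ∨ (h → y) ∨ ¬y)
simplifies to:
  True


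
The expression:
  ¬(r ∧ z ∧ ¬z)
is always true.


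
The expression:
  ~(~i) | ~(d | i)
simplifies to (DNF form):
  i | ~d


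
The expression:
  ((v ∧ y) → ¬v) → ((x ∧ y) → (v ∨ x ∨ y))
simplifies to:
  True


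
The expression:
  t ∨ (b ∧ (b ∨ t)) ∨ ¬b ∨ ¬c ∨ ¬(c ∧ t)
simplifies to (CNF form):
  True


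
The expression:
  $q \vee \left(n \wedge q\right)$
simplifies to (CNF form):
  $q$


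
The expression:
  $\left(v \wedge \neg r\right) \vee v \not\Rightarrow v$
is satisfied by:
  {v: True, r: False}


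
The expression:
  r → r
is always true.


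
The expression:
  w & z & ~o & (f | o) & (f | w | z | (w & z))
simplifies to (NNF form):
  f & w & z & ~o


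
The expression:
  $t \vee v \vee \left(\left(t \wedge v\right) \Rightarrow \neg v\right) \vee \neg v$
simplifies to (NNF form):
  $\text{True}$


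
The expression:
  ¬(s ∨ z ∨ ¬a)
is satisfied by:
  {a: True, z: False, s: False}


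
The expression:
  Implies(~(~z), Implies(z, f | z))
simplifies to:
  True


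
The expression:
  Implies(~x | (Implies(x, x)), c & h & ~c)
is never true.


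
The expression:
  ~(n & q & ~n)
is always true.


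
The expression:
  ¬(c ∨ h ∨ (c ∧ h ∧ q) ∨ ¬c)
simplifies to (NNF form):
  False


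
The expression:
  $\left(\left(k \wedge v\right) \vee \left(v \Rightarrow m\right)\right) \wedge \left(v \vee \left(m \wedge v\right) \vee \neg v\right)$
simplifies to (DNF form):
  $k \vee m \vee \neg v$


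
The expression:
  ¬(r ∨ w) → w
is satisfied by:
  {r: True, w: True}
  {r: True, w: False}
  {w: True, r: False}


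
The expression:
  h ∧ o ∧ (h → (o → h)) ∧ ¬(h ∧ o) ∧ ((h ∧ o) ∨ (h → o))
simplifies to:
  False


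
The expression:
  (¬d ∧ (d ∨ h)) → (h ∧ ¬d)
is always true.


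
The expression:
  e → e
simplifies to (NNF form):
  True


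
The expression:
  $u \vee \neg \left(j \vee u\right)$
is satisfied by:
  {u: True, j: False}
  {j: False, u: False}
  {j: True, u: True}


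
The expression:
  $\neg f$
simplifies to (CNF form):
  $\neg f$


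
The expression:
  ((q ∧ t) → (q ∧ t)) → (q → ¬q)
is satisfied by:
  {q: False}


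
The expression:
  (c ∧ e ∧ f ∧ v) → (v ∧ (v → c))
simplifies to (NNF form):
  True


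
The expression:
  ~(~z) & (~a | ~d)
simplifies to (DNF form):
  (z & ~a) | (z & ~d)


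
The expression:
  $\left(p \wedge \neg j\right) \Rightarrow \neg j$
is always true.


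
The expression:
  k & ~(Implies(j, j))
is never true.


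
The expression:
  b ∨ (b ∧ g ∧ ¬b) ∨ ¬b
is always true.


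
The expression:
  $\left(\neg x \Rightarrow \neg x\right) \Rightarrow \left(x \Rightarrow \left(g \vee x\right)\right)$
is always true.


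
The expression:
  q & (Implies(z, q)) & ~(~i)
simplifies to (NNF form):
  i & q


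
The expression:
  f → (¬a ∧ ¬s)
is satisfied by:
  {a: False, f: False, s: False}
  {s: True, a: False, f: False}
  {a: True, s: False, f: False}
  {s: True, a: True, f: False}
  {f: True, s: False, a: False}


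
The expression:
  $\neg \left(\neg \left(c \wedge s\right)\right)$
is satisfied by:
  {c: True, s: True}


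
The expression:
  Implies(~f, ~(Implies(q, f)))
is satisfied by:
  {q: True, f: True}
  {q: True, f: False}
  {f: True, q: False}


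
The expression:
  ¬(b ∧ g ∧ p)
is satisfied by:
  {p: False, b: False, g: False}
  {g: True, p: False, b: False}
  {b: True, p: False, g: False}
  {g: True, b: True, p: False}
  {p: True, g: False, b: False}
  {g: True, p: True, b: False}
  {b: True, p: True, g: False}


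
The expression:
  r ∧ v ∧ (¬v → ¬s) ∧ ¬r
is never true.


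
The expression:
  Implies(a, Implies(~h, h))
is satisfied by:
  {h: True, a: False}
  {a: False, h: False}
  {a: True, h: True}


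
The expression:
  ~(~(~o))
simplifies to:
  ~o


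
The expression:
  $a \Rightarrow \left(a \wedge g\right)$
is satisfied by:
  {g: True, a: False}
  {a: False, g: False}
  {a: True, g: True}


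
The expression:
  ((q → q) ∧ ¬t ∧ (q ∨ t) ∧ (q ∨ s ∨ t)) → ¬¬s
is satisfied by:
  {t: True, s: True, q: False}
  {t: True, s: False, q: False}
  {s: True, t: False, q: False}
  {t: False, s: False, q: False}
  {t: True, q: True, s: True}
  {t: True, q: True, s: False}
  {q: True, s: True, t: False}


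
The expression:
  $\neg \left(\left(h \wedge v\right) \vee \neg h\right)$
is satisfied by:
  {h: True, v: False}


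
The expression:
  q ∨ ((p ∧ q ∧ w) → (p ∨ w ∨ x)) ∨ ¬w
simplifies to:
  True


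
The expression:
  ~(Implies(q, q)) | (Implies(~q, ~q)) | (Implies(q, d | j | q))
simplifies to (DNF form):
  True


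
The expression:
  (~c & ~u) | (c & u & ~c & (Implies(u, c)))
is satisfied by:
  {u: False, c: False}


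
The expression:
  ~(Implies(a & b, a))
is never true.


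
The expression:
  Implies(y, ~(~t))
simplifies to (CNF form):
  t | ~y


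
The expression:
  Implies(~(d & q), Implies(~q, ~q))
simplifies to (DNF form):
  True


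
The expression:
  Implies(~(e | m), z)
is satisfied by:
  {z: True, m: True, e: True}
  {z: True, m: True, e: False}
  {z: True, e: True, m: False}
  {z: True, e: False, m: False}
  {m: True, e: True, z: False}
  {m: True, e: False, z: False}
  {e: True, m: False, z: False}


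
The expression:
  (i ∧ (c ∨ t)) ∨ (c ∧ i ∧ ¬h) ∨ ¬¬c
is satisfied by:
  {i: True, c: True, t: True}
  {i: True, c: True, t: False}
  {c: True, t: True, i: False}
  {c: True, t: False, i: False}
  {i: True, t: True, c: False}


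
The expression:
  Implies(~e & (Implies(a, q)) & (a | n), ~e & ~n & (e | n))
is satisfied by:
  {e: True, q: False, n: False, a: False}
  {a: True, e: True, q: False, n: False}
  {n: True, e: True, q: False, a: False}
  {a: True, n: True, e: True, q: False}
  {e: True, q: True, a: False, n: False}
  {a: True, e: True, q: True, n: False}
  {n: True, e: True, q: True, a: False}
  {a: True, n: True, e: True, q: True}
  {n: False, q: False, e: False, a: False}
  {a: True, n: False, q: False, e: False}
  {a: True, n: True, q: False, e: False}
  {q: True, n: False, e: False, a: False}


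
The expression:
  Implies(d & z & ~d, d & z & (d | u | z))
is always true.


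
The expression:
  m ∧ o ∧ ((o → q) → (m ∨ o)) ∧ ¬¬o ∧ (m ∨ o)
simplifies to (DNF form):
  m ∧ o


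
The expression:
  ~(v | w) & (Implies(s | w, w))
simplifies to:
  ~s & ~v & ~w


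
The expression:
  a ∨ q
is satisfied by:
  {a: True, q: True}
  {a: True, q: False}
  {q: True, a: False}


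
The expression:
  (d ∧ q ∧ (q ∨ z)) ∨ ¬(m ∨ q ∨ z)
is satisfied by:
  {d: True, q: True, m: False, z: False}
  {d: True, q: True, z: True, m: False}
  {d: True, q: True, m: True, z: False}
  {d: True, q: True, z: True, m: True}
  {d: True, m: False, z: False, q: False}
  {d: False, m: False, z: False, q: False}


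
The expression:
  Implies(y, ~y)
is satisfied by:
  {y: False}


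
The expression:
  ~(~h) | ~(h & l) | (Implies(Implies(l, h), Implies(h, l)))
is always true.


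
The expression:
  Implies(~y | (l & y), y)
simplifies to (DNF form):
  y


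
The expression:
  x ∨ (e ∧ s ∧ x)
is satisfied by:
  {x: True}


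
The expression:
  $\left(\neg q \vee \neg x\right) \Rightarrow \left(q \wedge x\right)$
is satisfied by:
  {x: True, q: True}


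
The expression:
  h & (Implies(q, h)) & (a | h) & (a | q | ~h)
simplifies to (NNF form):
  h & (a | q)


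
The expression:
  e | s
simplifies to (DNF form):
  e | s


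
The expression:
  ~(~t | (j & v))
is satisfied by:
  {t: True, v: False, j: False}
  {t: True, j: True, v: False}
  {t: True, v: True, j: False}


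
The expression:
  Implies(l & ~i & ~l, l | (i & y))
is always true.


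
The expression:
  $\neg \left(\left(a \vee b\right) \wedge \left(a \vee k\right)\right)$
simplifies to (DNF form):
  $\left(\neg a \wedge \neg b\right) \vee \left(\neg a \wedge \neg k\right)$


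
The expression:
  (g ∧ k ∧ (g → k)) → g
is always true.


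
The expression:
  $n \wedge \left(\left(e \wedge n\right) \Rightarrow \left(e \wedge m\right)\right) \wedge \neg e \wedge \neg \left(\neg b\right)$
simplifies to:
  $b \wedge n \wedge \neg e$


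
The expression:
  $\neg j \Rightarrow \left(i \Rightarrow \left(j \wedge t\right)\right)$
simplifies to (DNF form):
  $j \vee \neg i$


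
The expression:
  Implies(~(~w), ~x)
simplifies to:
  ~w | ~x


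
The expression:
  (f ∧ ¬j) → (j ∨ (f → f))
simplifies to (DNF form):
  True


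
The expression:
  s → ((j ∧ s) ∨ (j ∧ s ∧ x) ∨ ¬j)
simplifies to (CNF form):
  True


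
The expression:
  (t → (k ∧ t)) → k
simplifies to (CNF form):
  k ∨ t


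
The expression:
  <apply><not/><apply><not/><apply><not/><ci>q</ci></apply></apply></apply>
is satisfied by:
  {q: False}


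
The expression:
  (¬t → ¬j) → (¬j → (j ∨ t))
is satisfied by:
  {t: True, j: True}
  {t: True, j: False}
  {j: True, t: False}


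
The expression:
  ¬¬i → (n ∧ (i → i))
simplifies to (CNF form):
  n ∨ ¬i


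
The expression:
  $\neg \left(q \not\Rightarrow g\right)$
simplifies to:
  $g \vee \neg q$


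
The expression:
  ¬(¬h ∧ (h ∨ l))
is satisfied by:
  {h: True, l: False}
  {l: False, h: False}
  {l: True, h: True}


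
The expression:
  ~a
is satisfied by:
  {a: False}


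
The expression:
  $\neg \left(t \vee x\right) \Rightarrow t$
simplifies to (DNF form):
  $t \vee x$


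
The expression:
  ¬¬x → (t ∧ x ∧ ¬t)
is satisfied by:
  {x: False}


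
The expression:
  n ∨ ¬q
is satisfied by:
  {n: True, q: False}
  {q: False, n: False}
  {q: True, n: True}


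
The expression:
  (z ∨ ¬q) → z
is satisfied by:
  {q: True, z: True}
  {q: True, z: False}
  {z: True, q: False}


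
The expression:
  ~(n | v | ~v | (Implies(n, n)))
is never true.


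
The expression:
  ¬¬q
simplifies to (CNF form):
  q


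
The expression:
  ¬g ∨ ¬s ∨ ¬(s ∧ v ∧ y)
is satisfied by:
  {s: False, v: False, y: False, g: False}
  {g: True, s: False, v: False, y: False}
  {y: True, s: False, v: False, g: False}
  {g: True, y: True, s: False, v: False}
  {v: True, g: False, s: False, y: False}
  {g: True, v: True, s: False, y: False}
  {y: True, v: True, g: False, s: False}
  {g: True, y: True, v: True, s: False}
  {s: True, y: False, v: False, g: False}
  {g: True, s: True, y: False, v: False}
  {y: True, s: True, g: False, v: False}
  {g: True, y: True, s: True, v: False}
  {v: True, s: True, y: False, g: False}
  {g: True, v: True, s: True, y: False}
  {y: True, v: True, s: True, g: False}


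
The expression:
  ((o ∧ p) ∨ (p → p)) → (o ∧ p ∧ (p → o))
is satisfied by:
  {p: True, o: True}


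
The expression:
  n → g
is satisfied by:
  {g: True, n: False}
  {n: False, g: False}
  {n: True, g: True}


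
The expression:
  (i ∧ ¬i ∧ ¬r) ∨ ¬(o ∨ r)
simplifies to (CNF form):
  ¬o ∧ ¬r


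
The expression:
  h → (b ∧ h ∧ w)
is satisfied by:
  {b: True, w: True, h: False}
  {b: True, w: False, h: False}
  {w: True, b: False, h: False}
  {b: False, w: False, h: False}
  {b: True, h: True, w: True}


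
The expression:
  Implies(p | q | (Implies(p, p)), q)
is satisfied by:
  {q: True}


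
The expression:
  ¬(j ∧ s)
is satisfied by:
  {s: False, j: False}
  {j: True, s: False}
  {s: True, j: False}
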